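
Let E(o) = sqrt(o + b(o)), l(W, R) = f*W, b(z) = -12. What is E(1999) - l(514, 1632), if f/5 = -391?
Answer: 1004870 + sqrt(1987) ≈ 1.0049e+6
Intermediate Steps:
f = -1955 (f = 5*(-391) = -1955)
l(W, R) = -1955*W
E(o) = sqrt(-12 + o) (E(o) = sqrt(o - 12) = sqrt(-12 + o))
E(1999) - l(514, 1632) = sqrt(-12 + 1999) - (-1955)*514 = sqrt(1987) - 1*(-1004870) = sqrt(1987) + 1004870 = 1004870 + sqrt(1987)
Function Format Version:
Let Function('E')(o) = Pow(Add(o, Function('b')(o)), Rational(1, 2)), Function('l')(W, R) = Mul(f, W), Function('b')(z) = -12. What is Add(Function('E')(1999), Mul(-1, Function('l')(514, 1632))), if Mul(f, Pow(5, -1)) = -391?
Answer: Add(1004870, Pow(1987, Rational(1, 2))) ≈ 1.0049e+6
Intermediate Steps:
f = -1955 (f = Mul(5, -391) = -1955)
Function('l')(W, R) = Mul(-1955, W)
Function('E')(o) = Pow(Add(-12, o), Rational(1, 2)) (Function('E')(o) = Pow(Add(o, -12), Rational(1, 2)) = Pow(Add(-12, o), Rational(1, 2)))
Add(Function('E')(1999), Mul(-1, Function('l')(514, 1632))) = Add(Pow(Add(-12, 1999), Rational(1, 2)), Mul(-1, Mul(-1955, 514))) = Add(Pow(1987, Rational(1, 2)), Mul(-1, -1004870)) = Add(Pow(1987, Rational(1, 2)), 1004870) = Add(1004870, Pow(1987, Rational(1, 2)))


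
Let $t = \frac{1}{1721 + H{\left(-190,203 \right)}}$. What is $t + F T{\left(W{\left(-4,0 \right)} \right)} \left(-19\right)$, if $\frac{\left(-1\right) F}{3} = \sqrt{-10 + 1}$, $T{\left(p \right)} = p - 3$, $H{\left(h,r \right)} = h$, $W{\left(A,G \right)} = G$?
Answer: $\frac{1}{1531} - 513 i \approx 0.00065317 - 513.0 i$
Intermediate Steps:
$T{\left(p \right)} = -3 + p$ ($T{\left(p \right)} = p - 3 = -3 + p$)
$F = - 9 i$ ($F = - 3 \sqrt{-10 + 1} = - 3 \sqrt{-9} = - 3 \cdot 3 i = - 9 i \approx - 9.0 i$)
$t = \frac{1}{1531}$ ($t = \frac{1}{1721 - 190} = \frac{1}{1531} \approx 0.00065317$)
$t + F T{\left(W{\left(-4,0 \right)} \right)} \left(-19\right) = \frac{1}{1531} + - 9 i \left(-3 + 0\right) \left(-19\right) = \frac{1}{1531} + - 9 i \left(-3\right) \left(-19\right) = \frac{1}{1531} + 27 i \left(-19\right) = \frac{1}{1531} - 513 i$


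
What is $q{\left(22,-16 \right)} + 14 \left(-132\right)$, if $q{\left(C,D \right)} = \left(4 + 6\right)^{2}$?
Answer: $-1748$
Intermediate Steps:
$q{\left(C,D \right)} = 100$ ($q{\left(C,D \right)} = 10^{2} = 100$)
$q{\left(22,-16 \right)} + 14 \left(-132\right) = 100 + 14 \left(-132\right) = 100 - 1848 = -1748$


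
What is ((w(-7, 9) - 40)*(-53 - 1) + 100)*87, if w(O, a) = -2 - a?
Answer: 248298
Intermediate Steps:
((w(-7, 9) - 40)*(-53 - 1) + 100)*87 = (((-2 - 1*9) - 40)*(-53 - 1) + 100)*87 = (((-2 - 9) - 40)*(-54) + 100)*87 = ((-11 - 40)*(-54) + 100)*87 = (-51*(-54) + 100)*87 = (2754 + 100)*87 = 2854*87 = 248298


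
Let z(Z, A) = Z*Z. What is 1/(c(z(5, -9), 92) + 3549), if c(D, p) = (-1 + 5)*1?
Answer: 1/3553 ≈ 0.00028145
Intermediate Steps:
z(Z, A) = Z**2
c(D, p) = 4 (c(D, p) = 4*1 = 4)
1/(c(z(5, -9), 92) + 3549) = 1/(4 + 3549) = 1/3553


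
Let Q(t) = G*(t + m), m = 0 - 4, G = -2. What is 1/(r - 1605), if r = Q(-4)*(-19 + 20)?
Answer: -1/1589 ≈ -0.00062933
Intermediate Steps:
m = -4
Q(t) = 8 - 2*t (Q(t) = -2*(t - 4) = -2*(-4 + t) = 8 - 2*t)
r = 16 (r = (8 - 2*(-4))*(-19 + 20) = (8 + 8)*1 = 16*1 = 16)
1/(r - 1605) = 1/(16 - 1605) = 1/(-1589) = -1/1589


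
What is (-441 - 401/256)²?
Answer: 12836210209/65536 ≈ 1.9587e+5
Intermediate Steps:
(-441 - 401/256)² = (-113297/256)² = 12836210209/65536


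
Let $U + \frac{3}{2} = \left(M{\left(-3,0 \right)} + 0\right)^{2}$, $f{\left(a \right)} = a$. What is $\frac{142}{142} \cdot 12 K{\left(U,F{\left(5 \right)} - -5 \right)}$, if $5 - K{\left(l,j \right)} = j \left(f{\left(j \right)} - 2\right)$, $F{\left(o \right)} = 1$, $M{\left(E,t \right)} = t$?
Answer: $-228$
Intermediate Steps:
$U = - \frac{3}{2}$ ($U = - \frac{3}{2} + \left(0 + 0\right)^{2} = - \frac{3}{2} + 0^{2} = - \frac{3}{2} + 0 = - \frac{3}{2} \approx -1.5$)
$K{\left(l,j \right)} = 5 - j \left(-2 + j\right)$ ($K{\left(l,j \right)} = 5 - j \left(j - 2\right) = 5 - j \left(-2 + j\right)$)
$\frac{142}{142} \cdot 12 K{\left(U,F{\left(5 \right)} - -5 \right)} = \frac{142}{142} \cdot 12 \left(5 - \left(1 - -5\right)^{2} + 2 \left(1 - -5\right)\right) = 142 \cdot \frac{1}{142} \cdot 12 \left(5 - \left(1 + 5\right)^{2} + 2 \left(1 + 5\right)\right) = 1 \cdot 12 \left(5 - 6^{2} + 2 \cdot 6\right) = 12 \left(5 - 36 + 12\right) = 12 \left(-19\right) = -228$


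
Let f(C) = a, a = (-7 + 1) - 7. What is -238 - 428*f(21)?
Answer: 5326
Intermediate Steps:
a = -13 (a = -6 - 7 = -13)
f(C) = -13
-238 - 428*f(21) = -238 - 428*(-13) = -238 + 5564 = 5326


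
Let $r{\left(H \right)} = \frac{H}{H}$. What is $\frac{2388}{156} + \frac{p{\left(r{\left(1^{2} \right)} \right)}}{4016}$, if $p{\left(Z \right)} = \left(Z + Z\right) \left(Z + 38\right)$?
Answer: $\frac{400099}{26104} \approx 15.327$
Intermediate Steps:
$r{\left(H \right)} = 1$
$p{\left(Z \right)} = 2 Z \left(38 + Z\right)$
$\frac{2388}{156} + \frac{p{\left(r{\left(1^{2} \right)} \right)}}{4016} = \frac{2388}{156} + \frac{2 \cdot 1 \left(38 + 1\right)}{4016} = 2388 \cdot \frac{1}{156} + 2 \cdot 1 \cdot 39 \cdot \frac{1}{4016} = \frac{199}{13} + 78 \cdot \frac{1}{4016} = \frac{199}{13} + \frac{39}{2008} = \frac{400099}{26104}$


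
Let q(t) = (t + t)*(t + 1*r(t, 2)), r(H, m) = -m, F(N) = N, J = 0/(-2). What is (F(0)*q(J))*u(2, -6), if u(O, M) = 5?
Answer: 0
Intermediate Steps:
J = 0 (J = 0*(-½) = 0)
q(t) = 2*t*(-2 + t) (q(t) = (t + t)*(t + 1*(-1*2)) = (2*t)*(t + 1*(-2)) = (2*t)*(t - 2) = (2*t)*(-2 + t) = 2*t*(-2 + t))
(F(0)*q(J))*u(2, -6) = (0*(2*0*(-2 + 0)))*5 = (0*(2*0*(-2)))*5 = (0*0)*5 = 0*5 = 0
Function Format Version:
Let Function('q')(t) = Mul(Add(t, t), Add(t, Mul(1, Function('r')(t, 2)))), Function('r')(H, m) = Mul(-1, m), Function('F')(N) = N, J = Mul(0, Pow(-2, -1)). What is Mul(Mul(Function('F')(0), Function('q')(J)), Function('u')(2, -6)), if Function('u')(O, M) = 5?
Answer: 0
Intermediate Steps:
J = 0 (J = Mul(0, Rational(-1, 2)) = 0)
Function('q')(t) = Mul(2, t, Add(-2, t)) (Function('q')(t) = Mul(Add(t, t), Add(t, Mul(1, Mul(-1, 2)))) = Mul(Mul(2, t), Add(t, Mul(1, -2))) = Mul(Mul(2, t), Add(t, -2)) = Mul(Mul(2, t), Add(-2, t)) = Mul(2, t, Add(-2, t)))
Mul(Mul(Function('F')(0), Function('q')(J)), Function('u')(2, -6)) = Mul(Mul(0, Mul(2, 0, Add(-2, 0))), 5) = Mul(Mul(0, Mul(2, 0, -2)), 5) = Mul(Mul(0, 0), 5) = Mul(0, 5) = 0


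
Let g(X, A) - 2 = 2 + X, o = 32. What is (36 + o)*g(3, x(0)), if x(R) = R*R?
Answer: 476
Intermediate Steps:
x(R) = R**2
g(X, A) = 4 + X (g(X, A) = 2 + (2 + X) = 4 + X)
(36 + o)*g(3, x(0)) = (36 + 32)*(4 + 3) = 68*7 = 476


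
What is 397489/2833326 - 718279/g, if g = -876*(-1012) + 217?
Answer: -1682653542473/2512392330654 ≈ -0.66974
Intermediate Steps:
g = 886729 (g = 886512 + 217 = 886729)
397489/2833326 - 718279/g = 397489/2833326 - 718279/886729 = -1682653542473/2512392330654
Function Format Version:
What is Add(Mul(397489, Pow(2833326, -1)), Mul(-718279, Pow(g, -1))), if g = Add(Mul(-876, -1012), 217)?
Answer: Rational(-1682653542473, 2512392330654) ≈ -0.66974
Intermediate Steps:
g = 886729 (g = Add(886512, 217) = 886729)
Add(Mul(397489, Pow(2833326, -1)), Mul(-718279, Pow(g, -1))) = Add(Mul(397489, Pow(2833326, -1)), Mul(-718279, Pow(886729, -1))) = Add(Mul(397489, Rational(1, 2833326)), Mul(-718279, Rational(1, 886729))) = Add(Rational(397489, 2833326), Rational(-718279, 886729)) = Rational(-1682653542473, 2512392330654)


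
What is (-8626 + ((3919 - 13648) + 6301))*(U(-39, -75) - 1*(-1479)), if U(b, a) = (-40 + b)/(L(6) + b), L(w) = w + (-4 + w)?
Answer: -553616112/31 ≈ -1.7859e+7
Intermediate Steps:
L(w) = -4 + 2*w
U(b, a) = (-40 + b)/(8 + b) (U(b, a) = (-40 + b)/((-4 + 2*6) + b) = (-40 + b)/((-4 + 12) + b) = (-40 + b)/(8 + b))
(-8626 + ((3919 - 13648) + 6301))*(U(-39, -75) - 1*(-1479)) = (-8626 + ((3919 - 13648) + 6301))*((-40 - 39)/(8 - 39) - 1*(-1479)) = (-8626 + (-9729 + 6301))*(-79/(-31) + 1479) = (-8626 - 3428)*(-1/31*(-79) + 1479) = -12054*(79/31 + 1479) = -12054*45928/31 = -553616112/31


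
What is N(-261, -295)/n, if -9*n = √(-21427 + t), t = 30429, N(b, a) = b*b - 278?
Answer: -610587*√9002/9002 ≈ -6435.4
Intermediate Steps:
N(b, a) = -278 + b² (N(b, a) = b² - 278 = -278 + b²)
n = -√9002/9 (n = -√(-21427 + 30429)/9 = -√9002/9 ≈ -10.542)
N(-261, -295)/n = (-278 + (-261)²)/((-√9002/9)) = (-278 + 68121)*(-9*√9002/9002) = 67843*(-9*√9002/9002) = -610587*√9002/9002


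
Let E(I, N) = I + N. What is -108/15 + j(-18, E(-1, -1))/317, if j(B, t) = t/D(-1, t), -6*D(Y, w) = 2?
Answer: -11382/1585 ≈ -7.1811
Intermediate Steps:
D(Y, w) = -1/3 (D(Y, w) = -1/6*2 = -1/3)
j(B, t) = -3*t (j(B, t) = t/(-1/3) = t*(-3) = -3*t)
-108/15 + j(-18, E(-1, -1))/317 = -108/15 - 3*(-1 - 1)/317 = -108*1/15 - 3*(-2)*(1/317) = -36/5 + 6*(1/317) = -36/5 + 6/317 = -11382/1585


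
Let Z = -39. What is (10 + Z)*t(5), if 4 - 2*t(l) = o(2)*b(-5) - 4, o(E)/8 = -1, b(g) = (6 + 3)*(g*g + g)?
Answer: -20996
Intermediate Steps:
b(g) = 9*g + 9*g² (b(g) = 9*(g² + g) = 9*(g + g²) = 9*g + 9*g²)
o(E) = -8 (o(E) = 8*(-1) = -8)
t(l) = 724 (t(l) = 2 - (-72*(-5)*(1 - 5) - 4)/2 = 2 - (-72*(-5)*(-4) - 4)/2 = 2 - (-8*180 - 4)/2 = 2 - (-1440 - 4)/2 = 2 - ½*(-1444) = 2 + 722 = 724)
(10 + Z)*t(5) = (10 - 39)*724 = -29*724 = -20996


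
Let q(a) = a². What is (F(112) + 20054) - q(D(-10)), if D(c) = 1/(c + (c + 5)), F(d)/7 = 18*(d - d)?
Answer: 4512149/225 ≈ 20054.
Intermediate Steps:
F(d) = 0 (F(d) = 7*(18*(d - d)) = 7*(18*0) = 7*0 = 0)
D(c) = 1/(5 + 2*c) (D(c) = 1/(c + (5 + c)) = 1/(5 + 2*c))
(F(112) + 20054) - q(D(-10)) = (0 + 20054) - (1/(5 + 2*(-10)))² = 20054 - (1/(5 - 20))² = 20054 - (1/(-15))² = 20054 - (-1/15)² = 20054 - 1*1/225 = 20054 - 1/225 = 4512149/225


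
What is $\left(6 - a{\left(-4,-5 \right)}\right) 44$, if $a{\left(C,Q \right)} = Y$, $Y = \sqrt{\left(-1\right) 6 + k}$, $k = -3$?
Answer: $264 - 132 i \approx 264.0 - 132.0 i$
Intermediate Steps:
$Y = 3 i$ ($Y = \sqrt{\left(-1\right) 6 - 3} = \sqrt{-6 - 3} = \sqrt{-9} = 3 i \approx 3.0 i$)
$a{\left(C,Q \right)} = 3 i$
$\left(6 - a{\left(-4,-5 \right)}\right) 44 = \left(6 - 3 i\right) 44 = 264 - 132 i$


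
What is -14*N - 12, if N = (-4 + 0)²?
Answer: -236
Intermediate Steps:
N = 16 (N = (-4)² = 16)
-14*N - 12 = -14*16 - 12 = -224 - 12 = -236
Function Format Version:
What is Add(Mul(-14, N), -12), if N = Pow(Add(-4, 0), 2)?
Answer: -236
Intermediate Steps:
N = 16 (N = Pow(-4, 2) = 16)
Add(Mul(-14, N), -12) = Add(Mul(-14, 16), -12) = Add(-224, -12) = -236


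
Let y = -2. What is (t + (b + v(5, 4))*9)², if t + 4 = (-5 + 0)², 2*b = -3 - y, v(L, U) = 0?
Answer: 1089/4 ≈ 272.25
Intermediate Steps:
b = -½ (b = (-3 - 1*(-2))/2 = (-3 + 2)/2 = (½)*(-1) = -½ ≈ -0.50000)
t = 21 (t = -4 + (-5 + 0)² = -4 + (-5)² = -4 + 25 = 21)
(t + (b + v(5, 4))*9)² = (21 + (-½ + 0)*9)² = (21 - ½*9)² = (21 - 9/2)² = (33/2)² = 1089/4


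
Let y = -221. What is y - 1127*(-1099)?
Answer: 1238352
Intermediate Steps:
y - 1127*(-1099) = -221 - 1127*(-1099) = -221 + 1238573 = 1238352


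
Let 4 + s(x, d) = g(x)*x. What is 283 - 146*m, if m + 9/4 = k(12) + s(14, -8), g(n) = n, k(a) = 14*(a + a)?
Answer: -152953/2 ≈ -76477.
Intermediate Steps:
k(a) = 28*a (k(a) = 14*(2*a) = 28*a)
s(x, d) = -4 + x² (s(x, d) = -4 + x*x = -4 + x²)
m = 2103/4 (m = -9/4 + (28*12 + (-4 + 14²)) = -9/4 + (336 + (-4 + 196)) = -9/4 + (336 + 192) = -9/4 + 528 = 2103/4 ≈ 525.75)
283 - 146*m = 283 - 146*2103/4 = 283 - 153519/2 = -152953/2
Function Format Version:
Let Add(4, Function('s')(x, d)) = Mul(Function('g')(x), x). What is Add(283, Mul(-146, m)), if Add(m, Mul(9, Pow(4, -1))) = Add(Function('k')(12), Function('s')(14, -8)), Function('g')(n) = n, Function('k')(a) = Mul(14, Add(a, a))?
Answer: Rational(-152953, 2) ≈ -76477.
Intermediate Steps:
Function('k')(a) = Mul(28, a) (Function('k')(a) = Mul(14, Mul(2, a)) = Mul(28, a))
Function('s')(x, d) = Add(-4, Pow(x, 2)) (Function('s')(x, d) = Add(-4, Mul(x, x)) = Add(-4, Pow(x, 2)))
m = Rational(2103, 4) (m = Add(Rational(-9, 4), Add(Mul(28, 12), Add(-4, Pow(14, 2)))) = Add(Rational(-9, 4), Add(336, Add(-4, 196))) = Add(Rational(-9, 4), Add(336, 192)) = Add(Rational(-9, 4), 528) = Rational(2103, 4) ≈ 525.75)
Add(283, Mul(-146, m)) = Add(283, Mul(-146, Rational(2103, 4))) = Add(283, Rational(-153519, 2)) = Rational(-152953, 2)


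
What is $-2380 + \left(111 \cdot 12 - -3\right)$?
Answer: $-1045$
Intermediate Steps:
$-2380 + \left(111 \cdot 12 - -3\right) = -2380 + \left(1332 + 3\right) = -2380 + 1335 = -1045$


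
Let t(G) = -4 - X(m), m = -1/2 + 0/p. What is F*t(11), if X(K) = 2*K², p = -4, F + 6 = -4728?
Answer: 21303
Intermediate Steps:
F = -4734 (F = -6 - 4728 = -4734)
m = -½ (m = -1/2 + 0/(-4) = -1*½ + 0*(-¼) = -½ + 0 = -½ ≈ -0.50000)
t(G) = -9/2 (t(G) = -4 - 2*(-½)² = -4 - 2/4 = -4 - 1*½ = -4 - ½ = -9/2)
F*t(11) = -4734*(-9/2) = 21303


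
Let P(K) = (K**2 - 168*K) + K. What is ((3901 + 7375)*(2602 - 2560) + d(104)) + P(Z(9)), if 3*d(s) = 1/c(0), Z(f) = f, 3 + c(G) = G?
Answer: 4249529/9 ≈ 4.7217e+5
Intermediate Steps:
c(G) = -3 + G
d(s) = -1/9 (d(s) = 1/(3*(-3 + 0)) = (1/3)/(-3) = (1/3)*(-1/3) = -1/9)
P(K) = K**2 - 167*K
((3901 + 7375)*(2602 - 2560) + d(104)) + P(Z(9)) = ((3901 + 7375)*(2602 - 2560) - 1/9) + 9*(-167 + 9) = (11276*42 - 1/9) + 9*(-158) = (473592 - 1/9) - 1422 = 4262327/9 - 1422 = 4249529/9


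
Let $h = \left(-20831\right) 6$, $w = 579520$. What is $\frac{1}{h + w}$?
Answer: $\frac{1}{454534} \approx 2.2001 \cdot 10^{-6}$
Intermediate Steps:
$h = -124986$
$\frac{1}{h + w} = \frac{1}{-124986 + 579520} = \frac{1}{454534}$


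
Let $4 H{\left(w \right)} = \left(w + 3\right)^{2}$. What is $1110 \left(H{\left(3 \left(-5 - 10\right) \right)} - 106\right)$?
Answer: $371850$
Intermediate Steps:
$H{\left(w \right)} = \frac{\left(3 + w\right)^{2}}{4}$ ($H{\left(w \right)} = \frac{\left(w + 3\right)^{2}}{4} = \frac{\left(3 + w\right)^{2}}{4}$)
$1110 \left(H{\left(3 \left(-5 - 10\right) \right)} - 106\right) = 1110 \left(\frac{\left(3 + 3 \left(-5 - 10\right)\right)^{2}}{4} - 106\right) = 1110 \left(\frac{\left(3 + 3 \left(-15\right)\right)^{2}}{4} - 106\right) = 1110 \left(\frac{\left(3 - 45\right)^{2}}{4} - 106\right) = 1110 \left(\frac{\left(-42\right)^{2}}{4} - 106\right) = 1110 \left(\frac{1}{4} \cdot 1764 - 106\right) = 1110 \left(441 - 106\right) = 1110 \cdot 335 = 371850$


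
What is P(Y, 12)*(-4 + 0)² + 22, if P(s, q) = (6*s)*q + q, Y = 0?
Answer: 214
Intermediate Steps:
P(s, q) = q + 6*q*s (P(s, q) = 6*q*s + q = q + 6*q*s)
P(Y, 12)*(-4 + 0)² + 22 = (12*(1 + 6*0))*(-4 + 0)² + 22 = (12*(1 + 0))*(-4)² + 22 = (12*1)*16 + 22 = 12*16 + 22 = 192 + 22 = 214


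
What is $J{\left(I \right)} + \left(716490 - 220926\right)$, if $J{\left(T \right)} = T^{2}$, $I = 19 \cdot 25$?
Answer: $721189$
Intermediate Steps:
$I = 475$
$J{\left(I \right)} + \left(716490 - 220926\right) = 475^{2} + \left(716490 - 220926\right) = 225625 + 495564 = 721189$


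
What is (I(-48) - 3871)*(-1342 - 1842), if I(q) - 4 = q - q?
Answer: 12312528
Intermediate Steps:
I(q) = 4 (I(q) = 4 + (q - q) = 4 + 0 = 4)
(I(-48) - 3871)*(-1342 - 1842) = (4 - 3871)*(-1342 - 1842) = -3867*(-3184) = 12312528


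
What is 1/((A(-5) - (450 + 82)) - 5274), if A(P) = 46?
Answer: -1/5760 ≈ -0.00017361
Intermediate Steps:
1/((A(-5) - (450 + 82)) - 5274) = 1/((46 - (450 + 82)) - 5274) = 1/((46 - 1*532) - 5274) = 1/((46 - 532) - 5274) = 1/(-486 - 5274) = 1/(-5760) = -1/5760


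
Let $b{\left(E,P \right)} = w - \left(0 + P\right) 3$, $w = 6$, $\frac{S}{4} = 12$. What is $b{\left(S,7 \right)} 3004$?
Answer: $-45060$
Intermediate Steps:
$S = 48$ ($S = 4 \cdot 12 = 48$)
$b{\left(E,P \right)} = 6 - 3 P$ ($b{\left(E,P \right)} = 6 - \left(0 + P\right) 3 = 6 - P 3 = 6 - 3 P$)
$b{\left(S,7 \right)} 3004 = \left(6 - 21\right) 3004 = \left(-15\right) 3004 = -45060$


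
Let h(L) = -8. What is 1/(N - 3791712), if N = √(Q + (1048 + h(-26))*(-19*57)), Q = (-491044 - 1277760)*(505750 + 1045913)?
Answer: -315976/1426805728193 - I*√686147211843/8560834369158 ≈ -2.2146e-7 - 9.6759e-8*I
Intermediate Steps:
Q = -2744587721052 (Q = -1768804*1551663 = -2744587721052)
N = 2*I*√686147211843 (N = √(-2744587721052 + (1048 - 8)*(-19*57)) = √(-2744587721052 + 1040*(-1083)) = √(-2744587721052 - 1126320) = √(-2744588847372) = 2*I*√686147211843 ≈ 1.6567e+6*I)
1/(N - 3791712) = 1/(2*I*√686147211843 - 3791712) = 1/(-3791712 + 2*I*√686147211843)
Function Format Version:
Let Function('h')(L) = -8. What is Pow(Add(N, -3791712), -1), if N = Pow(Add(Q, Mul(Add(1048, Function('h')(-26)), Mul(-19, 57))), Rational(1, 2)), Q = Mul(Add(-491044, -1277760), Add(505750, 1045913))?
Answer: Add(Rational(-315976, 1426805728193), Mul(Rational(-1, 8560834369158), I, Pow(686147211843, Rational(1, 2)))) ≈ Add(-2.2146e-7, Mul(-9.6759e-8, I))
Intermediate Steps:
Q = -2744587721052 (Q = Mul(-1768804, 1551663) = -2744587721052)
N = Mul(2, I, Pow(686147211843, Rational(1, 2))) (N = Pow(Add(-2744587721052, Mul(Add(1048, -8), Mul(-19, 57))), Rational(1, 2)) = Pow(Add(-2744587721052, Mul(1040, -1083)), Rational(1, 2)) = Pow(Add(-2744587721052, -1126320), Rational(1, 2)) = Pow(-2744588847372, Rational(1, 2)) = Mul(2, I, Pow(686147211843, Rational(1, 2))) ≈ Mul(1.6567e+6, I))
Pow(Add(N, -3791712), -1) = Pow(Add(Mul(2, I, Pow(686147211843, Rational(1, 2))), -3791712), -1) = Pow(Add(-3791712, Mul(2, I, Pow(686147211843, Rational(1, 2)))), -1)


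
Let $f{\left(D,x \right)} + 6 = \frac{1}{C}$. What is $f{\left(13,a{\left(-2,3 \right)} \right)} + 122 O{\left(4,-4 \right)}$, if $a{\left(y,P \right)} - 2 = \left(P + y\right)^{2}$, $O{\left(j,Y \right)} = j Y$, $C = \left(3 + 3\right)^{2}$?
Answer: $- \frac{70487}{36} \approx -1958.0$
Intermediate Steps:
$C = 36$ ($C = 6^{2} = 36$)
$O{\left(j,Y \right)} = Y j$
$a{\left(y,P \right)} = 2 + \left(P + y\right)^{2}$
$f{\left(D,x \right)} = - \frac{215}{36}$ ($f{\left(D,x \right)} = -6 + \frac{1}{36} = - \frac{215}{36}$)
$f{\left(13,a{\left(-2,3 \right)} \right)} + 122 O{\left(4,-4 \right)} = - \frac{215}{36} + 122 \left(\left(-4\right) 4\right) = - \frac{215}{36} + 122 \left(-16\right) = - \frac{215}{36} - 1952 = - \frac{70487}{36}$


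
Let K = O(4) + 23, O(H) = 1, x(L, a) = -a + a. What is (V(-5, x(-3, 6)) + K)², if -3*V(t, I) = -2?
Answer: 5476/9 ≈ 608.44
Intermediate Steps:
x(L, a) = 0
V(t, I) = ⅔ (V(t, I) = -⅓*(-2) = ⅔)
K = 24 (K = 1 + 23 = 24)
(V(-5, x(-3, 6)) + K)² = (⅔ + 24)² = (74/3)² = 5476/9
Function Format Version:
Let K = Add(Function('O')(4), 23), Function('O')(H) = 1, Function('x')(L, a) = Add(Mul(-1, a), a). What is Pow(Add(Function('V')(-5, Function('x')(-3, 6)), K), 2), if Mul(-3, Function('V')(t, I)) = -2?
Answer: Rational(5476, 9) ≈ 608.44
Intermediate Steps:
Function('x')(L, a) = 0
Function('V')(t, I) = Rational(2, 3) (Function('V')(t, I) = Mul(Rational(-1, 3), -2) = Rational(2, 3))
K = 24 (K = Add(1, 23) = 24)
Pow(Add(Function('V')(-5, Function('x')(-3, 6)), K), 2) = Pow(Add(Rational(2, 3), 24), 2) = Pow(Rational(74, 3), 2) = Rational(5476, 9)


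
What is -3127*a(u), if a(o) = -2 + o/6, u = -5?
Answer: 53159/6 ≈ 8859.8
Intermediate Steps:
a(o) = -2 + o/6 (a(o) = -2 + o*(⅙) = -2 + o/6)
-3127*a(u) = -3127*(-2 + (⅙)*(-5)) = -3127*(-2 - ⅚) = -3127*(-17/6) = 53159/6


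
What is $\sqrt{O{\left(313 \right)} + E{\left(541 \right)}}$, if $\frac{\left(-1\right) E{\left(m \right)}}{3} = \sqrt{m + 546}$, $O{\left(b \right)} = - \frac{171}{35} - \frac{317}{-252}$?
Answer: $\frac{\sqrt{-3265 - 2700 \sqrt{1087}}}{30} \approx 10.126 i$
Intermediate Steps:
$O{\left(b \right)} = - \frac{653}{180}$ ($O{\left(b \right)} = \left(-171\right) \frac{1}{35} - - \frac{317}{252} = - \frac{171}{35} + \frac{317}{252} = - \frac{653}{180}$)
$E{\left(m \right)} = - 3 \sqrt{546 + m}$ ($E{\left(m \right)} = - 3 \sqrt{m + 546} = - 3 \sqrt{546 + m}$)
$\sqrt{O{\left(313 \right)} + E{\left(541 \right)}} = \sqrt{- \frac{653}{180} - 3 \sqrt{546 + 541}} = \sqrt{- \frac{653}{180} - 3 \sqrt{1087}}$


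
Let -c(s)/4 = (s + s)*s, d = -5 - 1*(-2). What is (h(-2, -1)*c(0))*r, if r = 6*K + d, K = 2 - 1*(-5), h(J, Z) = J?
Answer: 0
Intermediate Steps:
d = -3 (d = -5 + 2 = -3)
c(s) = -8*s² (c(s) = -4*(s + s)*s = -4*2*s*s = -8*s²)
K = 7 (K = 2 + 5 = 7)
r = 39 (r = 6*7 - 3 = 42 - 3 = 39)
(h(-2, -1)*c(0))*r = -(-16)*0²*39 = -(-16)*0*39 = -2*0*39 = 0*39 = 0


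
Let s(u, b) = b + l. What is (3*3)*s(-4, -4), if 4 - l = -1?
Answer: 9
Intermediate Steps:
l = 5 (l = 4 - 1*(-1) = 4 + 1 = 5)
s(u, b) = 5 + b (s(u, b) = b + 5 = 5 + b)
(3*3)*s(-4, -4) = (3*3)*(5 - 4) = 9*1 = 9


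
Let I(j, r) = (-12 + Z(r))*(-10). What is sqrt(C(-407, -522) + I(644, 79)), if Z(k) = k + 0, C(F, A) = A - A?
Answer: I*sqrt(670) ≈ 25.884*I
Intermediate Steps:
C(F, A) = 0
Z(k) = k
I(j, r) = 120 - 10*r (I(j, r) = (-12 + r)*(-10) = 120 - 10*r)
sqrt(C(-407, -522) + I(644, 79)) = sqrt(0 + (120 - 10*79)) = sqrt(0 + (120 - 790)) = sqrt(0 - 670) = sqrt(-670) = I*sqrt(670)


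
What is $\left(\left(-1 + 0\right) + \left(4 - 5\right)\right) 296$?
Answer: $-592$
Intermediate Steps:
$\left(\left(-1 + 0\right) + \left(4 - 5\right)\right) 296 = \left(-1 + \left(4 - 5\right)\right) 296 = \left(-1 - 1\right) 296 = \left(-2\right) 296 = -592$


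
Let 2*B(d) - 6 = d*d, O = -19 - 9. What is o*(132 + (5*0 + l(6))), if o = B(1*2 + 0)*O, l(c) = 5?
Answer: -19180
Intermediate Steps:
O = -28
B(d) = 3 + d²/2 (B(d) = 3 + (d*d)/2 = 3 + d²/2)
o = -140 (o = (3 + (1*2 + 0)²/2)*(-28) = (3 + (2 + 0)²/2)*(-28) = (3 + (½)*2²)*(-28) = (3 + (½)*4)*(-28) = (3 + 2)*(-28) = 5*(-28) = -140)
o*(132 + (5*0 + l(6))) = -140*(132 + (5*0 + 5)) = -140*(132 + (0 + 5)) = -140*(132 + 5) = -140*137 = -19180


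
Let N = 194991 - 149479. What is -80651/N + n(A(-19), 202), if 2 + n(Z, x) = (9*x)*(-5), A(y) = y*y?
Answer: -413875755/45512 ≈ -9093.8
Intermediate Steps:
A(y) = y²
N = 45512
n(Z, x) = -2 - 45*x (n(Z, x) = -2 + (9*x)*(-5) = -2 - 45*x)
-80651/N + n(A(-19), 202) = -80651/45512 + (-2 - 45*202) = -80651*1/45512 + (-2 - 9090) = -80651/45512 - 9092 = -413875755/45512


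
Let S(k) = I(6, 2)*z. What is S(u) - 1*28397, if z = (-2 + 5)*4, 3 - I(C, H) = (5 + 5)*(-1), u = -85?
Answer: -28241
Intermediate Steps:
I(C, H) = 13 (I(C, H) = 3 - (5 + 5)*(-1) = 3 - 10*(-1) = 3 - 1*(-10) = 3 + 10 = 13)
z = 12 (z = 3*4 = 12)
S(k) = 156 (S(k) = 13*12 = 156)
S(u) - 1*28397 = 156 - 1*28397 = 156 - 28397 = -28241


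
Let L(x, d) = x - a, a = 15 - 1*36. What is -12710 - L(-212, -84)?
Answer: -12519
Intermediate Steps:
a = -21 (a = 15 - 36 = -21)
L(x, d) = 21 + x (L(x, d) = x - 1*(-21) = x + 21 = 21 + x)
-12710 - L(-212, -84) = -12710 - (21 - 212) = -12710 - 1*(-191) = -12710 + 191 = -12519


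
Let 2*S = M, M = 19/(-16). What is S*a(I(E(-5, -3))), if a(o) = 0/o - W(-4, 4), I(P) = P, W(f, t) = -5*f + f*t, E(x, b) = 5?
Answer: 19/8 ≈ 2.3750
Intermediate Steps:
M = -19/16 (M = 19*(-1/16) = -19/16 ≈ -1.1875)
a(o) = -4 (a(o) = 0/o - (-4)*(-5 + 4) = 0 - (-4)*(-1) = 0 - 1*4 = 0 - 4 = -4)
S = -19/32 (S = (½)*(-19/16) = -19/32 ≈ -0.59375)
S*a(I(E(-5, -3))) = -19/32*(-4) = 19/8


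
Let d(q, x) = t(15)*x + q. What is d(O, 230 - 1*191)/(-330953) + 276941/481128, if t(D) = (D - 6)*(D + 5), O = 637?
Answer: 87970457677/159230754984 ≈ 0.55247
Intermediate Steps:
t(D) = (-6 + D)*(5 + D)
d(q, x) = q + 180*x (d(q, x) = (-30 + 15² - 1*15)*x + q = (-30 + 225 - 15)*x + q = 180*x + q = q + 180*x)
d(O, 230 - 1*191)/(-330953) + 276941/481128 = (637 + 180*(230 - 1*191))/(-330953) + 276941/481128 = (637 + 180*(230 - 191))*(-1/330953) + 276941*(1/481128) = (637 + 180*39)*(-1/330953) + 276941/481128 = (637 + 7020)*(-1/330953) + 276941/481128 = 7657*(-1/330953) + 276941/481128 = -7657/330953 + 276941/481128 = 87970457677/159230754984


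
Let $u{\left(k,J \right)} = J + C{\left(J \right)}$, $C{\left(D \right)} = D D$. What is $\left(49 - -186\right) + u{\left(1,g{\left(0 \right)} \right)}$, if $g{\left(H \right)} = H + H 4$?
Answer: $235$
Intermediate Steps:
$C{\left(D \right)} = D^{2}$
$g{\left(H \right)} = 5 H$ ($g{\left(H \right)} = H + 4 H = 5 H$)
$u{\left(k,J \right)} = J + J^{2}$
$\left(49 - -186\right) + u{\left(1,g{\left(0 \right)} \right)} = \left(49 - -186\right) + 5 \cdot 0 \left(1 + 5 \cdot 0\right) = \left(49 + 186\right) + 0 \left(1 + 0\right) = 235 + 0 \cdot 1 = 235 + 0 = 235$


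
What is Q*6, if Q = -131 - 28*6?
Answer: -1794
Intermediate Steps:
Q = -299 (Q = -131 - 168 = -299)
Q*6 = -299*6 = -1794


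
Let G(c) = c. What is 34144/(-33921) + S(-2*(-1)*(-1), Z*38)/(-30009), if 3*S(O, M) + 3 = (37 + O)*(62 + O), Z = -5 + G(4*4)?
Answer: -349446025/339311763 ≈ -1.0299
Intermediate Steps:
Z = 11 (Z = -5 + 4*4 = -5 + 16 = 11)
S(O, M) = -1 + (37 + O)*(62 + O)/3 (S(O, M) = -1 + ((37 + O)*(62 + O))/3 = -1 + (37 + O)*(62 + O)/3)
34144/(-33921) + S(-2*(-1)*(-1), Z*38)/(-30009) = 34144/(-33921) + (2291/3 + 33*(-2*(-1)*(-1)) + (-2*(-1)*(-1))**2/3)/(-30009) = 34144*(-1/33921) + (2291/3 + 33*(2*(-1)) + (2*(-1))**2/3)*(-1/30009) = -34144/33921 + (2291/3 + 33*(-2) + (1/3)*(-2)**2)*(-1/30009) = -34144/33921 + (2291/3 - 66 + (1/3)*4)*(-1/30009) = -34144/33921 + (2291/3 - 66 + 4/3)*(-1/30009) = -34144/33921 + 699*(-1/30009) = -34144/33921 - 233/10003 = -349446025/339311763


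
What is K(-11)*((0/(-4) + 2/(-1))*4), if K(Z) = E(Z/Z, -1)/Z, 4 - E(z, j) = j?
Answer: 40/11 ≈ 3.6364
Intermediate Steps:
E(z, j) = 4 - j
K(Z) = 5/Z (K(Z) = (4 - 1*(-1))/Z = (4 + 1)/Z = 5/Z)
K(-11)*((0/(-4) + 2/(-1))*4) = (5/(-11))*((0/(-4) + 2/(-1))*4) = (5*(-1/11))*((0*(-1/4) + 2*(-1))*4) = -5*(0 - 2)*4/11 = -(-10)*4/11 = -5/11*(-8) = 40/11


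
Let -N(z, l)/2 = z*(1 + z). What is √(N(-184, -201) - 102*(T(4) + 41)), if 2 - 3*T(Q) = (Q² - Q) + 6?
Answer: I*√70982 ≈ 266.42*I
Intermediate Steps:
N(z, l) = -2*z*(1 + z)
T(Q) = -4/3 - Q²/3 + Q/3 (T(Q) = ⅔ - ((Q² - Q) + 6)/3 = ⅔ - (6 + Q² - Q)/3 = ⅔ + (-2 - Q²/3 + Q/3) = -4/3 - Q²/3 + Q/3)
√(N(-184, -201) - 102*(T(4) + 41)) = √(-2*(-184)*(1 - 184) - 102*((-4/3 - ⅓*4² + (⅓)*4) + 41)) = √(-2*(-184)*(-183) - 102*((-4/3 - ⅓*16 + 4/3) + 41)) = √(-67344 - 102*((-4/3 - 16/3 + 4/3) + 41)) = √(-67344 - 102*(-16/3 + 41)) = √(-67344 - 102*107/3) = √(-67344 - 3638) = √(-70982) = I*√70982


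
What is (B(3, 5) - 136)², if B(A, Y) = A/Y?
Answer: 458329/25 ≈ 18333.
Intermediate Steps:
(B(3, 5) - 136)² = (3/5 - 136)² = (3*(⅕) - 136)² = (⅗ - 136)² = (-677/5)² = 458329/25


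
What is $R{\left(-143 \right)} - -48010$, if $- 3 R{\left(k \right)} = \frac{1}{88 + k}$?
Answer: $\frac{7921651}{165} \approx 48010.0$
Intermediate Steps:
$R{\left(k \right)} = - \frac{1}{3 \left(88 + k\right)}$
$R{\left(-143 \right)} - -48010 = - \frac{1}{264 + 3 \left(-143\right)} - -48010 = - \frac{1}{264 - 429} + 48010 = - \frac{1}{-165} + 48010 = \left(-1\right) \left(- \frac{1}{165}\right) + 48010 = \frac{1}{165} + 48010 = \frac{7921651}{165}$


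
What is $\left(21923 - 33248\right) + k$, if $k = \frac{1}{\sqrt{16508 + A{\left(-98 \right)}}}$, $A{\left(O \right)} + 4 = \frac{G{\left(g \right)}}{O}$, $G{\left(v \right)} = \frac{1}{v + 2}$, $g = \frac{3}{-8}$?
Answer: $-11325 + \frac{7 \sqrt{3796377}}{1752174} \approx -11325.0$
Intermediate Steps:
$g = - \frac{3}{8}$ ($g = 3 \left(- \frac{1}{8}\right) = - \frac{3}{8} \approx -0.375$)
$G{\left(v \right)} = \frac{1}{2 + v}$
$A{\left(O \right)} = -4 + \frac{8}{13 O}$ ($A{\left(O \right)} = -4 + \frac{1}{\left(2 - \frac{3}{8}\right) O} = -4 + \frac{1}{\frac{13}{8} O} = -4 + \frac{8}{13 O}$)
$k = \frac{7 \sqrt{3796377}}{1752174}$ ($k = \frac{1}{\sqrt{16508 - \left(4 - \frac{8}{13 \left(-98\right)}\right)}} = \frac{1}{\sqrt{16508 + \left(-4 + \frac{8}{13} \left(- \frac{1}{98}\right)\right)}} = \frac{1}{\sqrt{16508 - \frac{2552}{637}}} = \frac{1}{\sqrt{\frac{10513044}{637}}} = \frac{1}{\frac{6}{91} \sqrt{3796377}} = \frac{7 \sqrt{3796377}}{1752174} \approx 0.007784$)
$\left(21923 - 33248\right) + k = \left(21923 - 33248\right) + \frac{7 \sqrt{3796377}}{1752174} = -11325 + \frac{7 \sqrt{3796377}}{1752174}$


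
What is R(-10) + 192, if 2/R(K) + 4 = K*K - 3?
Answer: 17858/93 ≈ 192.02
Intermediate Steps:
R(K) = 2/(-7 + K²) (R(K) = 2/(-4 + (K*K - 3)) = 2/(-4 + (K² - 3)) = 2/(-4 + (-3 + K²)) = 2/(-7 + K²))
R(-10) + 192 = 2/(-7 + (-10)²) + 192 = 2/(-7 + 100) + 192 = 2/93 + 192 = 17858/93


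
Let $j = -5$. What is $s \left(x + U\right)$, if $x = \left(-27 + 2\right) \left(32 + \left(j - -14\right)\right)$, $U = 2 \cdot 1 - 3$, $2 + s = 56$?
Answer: $-55404$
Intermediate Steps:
$s = 54$ ($s = -2 + 56 = 54$)
$U = -1$ ($U = 2 - 3 = -1$)
$x = -1025$ ($x = \left(-27 + 2\right) \left(32 - -9\right) = - 25 \left(32 + \left(-5 + 14\right)\right) = - 25 \left(32 + 9\right) = \left(-25\right) 41 = -1025$)
$s \left(x + U\right) = 54 \left(-1025 - 1\right) = 54 \left(-1026\right) = -55404$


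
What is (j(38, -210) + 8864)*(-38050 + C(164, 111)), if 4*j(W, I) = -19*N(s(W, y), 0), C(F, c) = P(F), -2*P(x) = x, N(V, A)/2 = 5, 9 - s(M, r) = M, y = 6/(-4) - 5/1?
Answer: -336190778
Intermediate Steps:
y = -13/2 (y = 6*(-¼) - 5*1 = -3/2 - 5 = -13/2 ≈ -6.5000)
s(M, r) = 9 - M
N(V, A) = 10 (N(V, A) = 2*5 = 10)
P(x) = -x/2
C(F, c) = -F/2
j(W, I) = -95/2 (j(W, I) = (-19*10)/4 = (¼)*(-190) = -95/2)
(j(38, -210) + 8864)*(-38050 + C(164, 111)) = (-95/2 + 8864)*(-38050 - ½*164) = 17633*(-38050 - 82)/2 = (17633/2)*(-38132) = -336190778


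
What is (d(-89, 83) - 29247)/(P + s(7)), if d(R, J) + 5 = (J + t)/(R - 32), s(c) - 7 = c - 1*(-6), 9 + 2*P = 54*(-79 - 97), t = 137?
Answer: 643584/104203 ≈ 6.1763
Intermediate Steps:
P = -9513/2 (P = -9/2 + (54*(-79 - 97))/2 = -9/2 + (54*(-176))/2 = -9/2 + (½)*(-9504) = -9/2 - 4752 = -9513/2 ≈ -4756.5)
s(c) = 13 + c (s(c) = 7 + (c - 1*(-6)) = 7 + (c + 6) = 7 + (6 + c) = 13 + c)
d(R, J) = -5 + (137 + J)/(-32 + R) (d(R, J) = -5 + (J + 137)/(R - 32) = -5 + (137 + J)/(-32 + R))
(d(-89, 83) - 29247)/(P + s(7)) = ((297 + 83 - 5*(-89))/(-32 - 89) - 29247)/(-9513/2 + (13 + 7)) = ((297 + 83 + 445)/(-121) - 29247)/(-9513/2 + 20) = (-1/121*825 - 29247)/(-9473/2) = (-75/11 - 29247)*(-2/9473) = -321792/11*(-2/9473) = 643584/104203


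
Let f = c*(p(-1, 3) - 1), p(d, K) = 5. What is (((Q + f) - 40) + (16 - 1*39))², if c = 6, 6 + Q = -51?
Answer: 9216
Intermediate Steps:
Q = -57 (Q = -6 - 51 = -57)
f = 24 (f = 6*(5 - 1) = 6*4 = 24)
(((Q + f) - 40) + (16 - 1*39))² = (((-57 + 24) - 40) + (16 - 1*39))² = ((-33 - 40) + (16 - 39))² = (-73 - 23)² = (-96)² = 9216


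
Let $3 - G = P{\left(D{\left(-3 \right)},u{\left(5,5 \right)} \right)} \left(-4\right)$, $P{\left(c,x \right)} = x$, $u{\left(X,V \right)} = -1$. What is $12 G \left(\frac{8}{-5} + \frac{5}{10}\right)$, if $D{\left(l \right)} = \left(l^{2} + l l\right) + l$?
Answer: $\frac{66}{5} \approx 13.2$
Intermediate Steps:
$D{\left(l \right)} = l + 2 l^{2}$ ($D{\left(l \right)} = \left(l^{2} + l^{2}\right) + l = 2 l^{2} + l = l + 2 l^{2}$)
$G = -1$ ($G = 3 - \left(-1\right) \left(-4\right) = 3 - 4 = -1$)
$12 G \left(\frac{8}{-5} + \frac{5}{10}\right) = 12 \left(-1\right) \left(\frac{8}{-5} + \frac{5}{10}\right) = - 12 \left(8 \left(- \frac{1}{5}\right) + 5 \cdot \frac{1}{10}\right) = - 12 \left(- \frac{8}{5} + \frac{1}{2}\right) = \left(-12\right) \left(- \frac{11}{10}\right) = \frac{66}{5}$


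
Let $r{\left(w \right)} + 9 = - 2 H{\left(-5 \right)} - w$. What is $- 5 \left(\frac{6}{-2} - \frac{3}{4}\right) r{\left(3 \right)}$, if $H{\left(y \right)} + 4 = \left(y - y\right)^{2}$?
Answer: $-75$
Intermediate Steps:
$H{\left(y \right)} = -4$ ($H{\left(y \right)} = -4 + \left(y - y\right)^{2} = -4 + 0^{2} = -4 + 0 = -4$)
$r{\left(w \right)} = -1 - w$ ($r{\left(w \right)} = -9 - \left(-8 + w\right) = -1 - w$)
$- 5 \left(\frac{6}{-2} - \frac{3}{4}\right) r{\left(3 \right)} = - 5 \left(\frac{6}{-2} - \frac{3}{4}\right) \left(-1 - 3\right) = - 5 \left(6 \left(- \frac{1}{2}\right) - \frac{3}{4}\right) \left(-1 - 3\right) = - 5 \left(-3 - \frac{3}{4}\right) \left(-4\right) = \left(-5\right) \left(- \frac{15}{4}\right) \left(-4\right) = \frac{75}{4} \left(-4\right) = -75$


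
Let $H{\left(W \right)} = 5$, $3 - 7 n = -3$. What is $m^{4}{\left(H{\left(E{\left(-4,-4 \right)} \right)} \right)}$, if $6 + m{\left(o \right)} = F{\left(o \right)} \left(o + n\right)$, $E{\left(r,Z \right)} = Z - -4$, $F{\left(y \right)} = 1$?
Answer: $\frac{1}{2401} \approx 0.00041649$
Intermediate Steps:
$E{\left(r,Z \right)} = 4 + Z$ ($E{\left(r,Z \right)} = Z + 4 = 4 + Z$)
$n = \frac{6}{7}$ ($n = \frac{3}{7} - - \frac{3}{7} = \frac{3}{7} + \frac{3}{7} = \frac{6}{7} \approx 0.85714$)
$m{\left(o \right)} = - \frac{36}{7} + o$ ($m{\left(o \right)} = -6 + 1 \left(o + \frac{6}{7}\right) = -6 + 1 \left(\frac{6}{7} + o\right) = -6 + \left(\frac{6}{7} + o\right) = - \frac{36}{7} + o$)
$m^{4}{\left(H{\left(E{\left(-4,-4 \right)} \right)} \right)} = \left(- \frac{36}{7} + 5\right)^{4} = \left(- \frac{1}{7}\right)^{4} = \frac{1}{2401}$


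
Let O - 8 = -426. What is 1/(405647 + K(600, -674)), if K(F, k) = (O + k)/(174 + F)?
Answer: 129/52328281 ≈ 2.4652e-6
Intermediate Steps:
O = -418 (O = 8 - 426 = -418)
K(F, k) = (-418 + k)/(174 + F)
1/(405647 + K(600, -674)) = 1/(405647 + (-418 - 674)/(174 + 600)) = 1/(405647 - 1092/774) = 1/(405647 + (1/774)*(-1092)) = 1/(405647 - 182/129) = 1/(52328281/129) = 129/52328281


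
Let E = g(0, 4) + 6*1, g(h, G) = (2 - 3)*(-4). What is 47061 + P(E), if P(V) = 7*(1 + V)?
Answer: 47138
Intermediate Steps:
g(h, G) = 4 (g(h, G) = -1*(-4) = 4)
E = 10 (E = 4 + 6*1 = 4 + 6 = 10)
P(V) = 7 + 7*V
47061 + P(E) = 47061 + (7 + 7*10) = 47061 + (7 + 70) = 47061 + 77 = 47138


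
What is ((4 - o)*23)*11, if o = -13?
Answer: 4301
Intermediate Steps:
((4 - o)*23)*11 = ((4 - 1*(-13))*23)*11 = ((4 + 13)*23)*11 = (17*23)*11 = 391*11 = 4301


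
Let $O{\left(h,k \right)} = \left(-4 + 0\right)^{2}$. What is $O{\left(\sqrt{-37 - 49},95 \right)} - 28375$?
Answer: $-28359$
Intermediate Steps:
$O{\left(h,k \right)} = 16$ ($O{\left(h,k \right)} = \left(-4\right)^{2} = 16$)
$O{\left(\sqrt{-37 - 49},95 \right)} - 28375 = 16 - 28375 = -28359$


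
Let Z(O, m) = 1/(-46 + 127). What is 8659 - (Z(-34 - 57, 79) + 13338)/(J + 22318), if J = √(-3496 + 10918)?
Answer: 174661369842268/20172470931 + 1080379*√7422/40344941862 ≈ 8658.4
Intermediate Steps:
Z(O, m) = 1/81
J = √7422 ≈ 86.151
8659 - (Z(-34 - 57, 79) + 13338)/(J + 22318) = 8659 - (1/81 + 13338)/(√7422 + 22318) = 8659 - 1080379/(81*(22318 + √7422))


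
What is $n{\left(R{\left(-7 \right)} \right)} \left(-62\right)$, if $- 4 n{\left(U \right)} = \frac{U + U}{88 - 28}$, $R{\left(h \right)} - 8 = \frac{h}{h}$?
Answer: $\frac{93}{20} \approx 4.65$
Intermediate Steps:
$R{\left(h \right)} = 9$ ($R{\left(h \right)} = 8 + \frac{h}{h} = 8 + 1 = 9$)
$n{\left(U \right)} = - \frac{U}{120}$ ($n{\left(U \right)} = - \frac{\left(U + U\right) \frac{1}{88 - 28}}{4} = - \frac{2 U \frac{1}{60}}{4} = - \frac{\frac{1}{30} U}{4} = - \frac{U}{120}$)
$n{\left(R{\left(-7 \right)} \right)} \left(-62\right) = \left(- \frac{1}{120}\right) 9 \left(-62\right) = \left(- \frac{3}{40}\right) \left(-62\right) = \frac{93}{20}$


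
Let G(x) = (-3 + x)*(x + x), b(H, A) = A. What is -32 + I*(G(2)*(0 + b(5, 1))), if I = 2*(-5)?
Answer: 8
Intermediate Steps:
I = -10
G(x) = 2*x*(-3 + x) (G(x) = (-3 + x)*(2*x) = 2*x*(-3 + x))
-32 + I*(G(2)*(0 + b(5, 1))) = -32 - 10*2*2*(-3 + 2)*(0 + 1) = -32 - 10*2*2*(-1) = -32 - (-40) = -32 - 10*(-4) = -32 + 40 = 8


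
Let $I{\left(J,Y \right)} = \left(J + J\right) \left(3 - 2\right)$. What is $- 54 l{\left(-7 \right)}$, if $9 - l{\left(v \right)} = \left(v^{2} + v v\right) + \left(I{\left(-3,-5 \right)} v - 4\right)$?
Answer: $6858$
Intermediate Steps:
$I{\left(J,Y \right)} = 2 J$ ($I{\left(J,Y \right)} = 2 J 1 = 2 J$)
$l{\left(v \right)} = 13 - 2 v^{2} + 6 v$ ($l{\left(v \right)} = 9 - \left(\left(v^{2} + v v\right) + \left(2 \left(-3\right) v - 4\right)\right) = 9 - \left(\left(v^{2} + v^{2}\right) - \left(4 + 6 v\right)\right) = 9 - \left(2 v^{2} - \left(4 + 6 v\right)\right) = 9 - \left(-4 - 6 v + 2 v^{2}\right) = 9 + \left(4 - 2 v^{2} + 6 v\right) = 13 - 2 v^{2} + 6 v$)
$- 54 l{\left(-7 \right)} = - 54 \left(13 - 2 \left(-7\right)^{2} + 6 \left(-7\right)\right) = - 54 \left(13 - 98 - 42\right) = \left(-54\right) \left(-127\right) = 6858$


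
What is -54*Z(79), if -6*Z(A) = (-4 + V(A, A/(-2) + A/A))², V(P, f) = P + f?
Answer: 47961/4 ≈ 11990.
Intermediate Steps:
Z(A) = -(-3 + A/2)²/6 (Z(A) = -(-4 + (A + (A/(-2) + A/A)))²/6 = -(-4 + (A + (A*(-½) + 1)))²/6 = -(-4 + (A + (-A/2 + 1)))²/6 = -(-4 + (A + (1 - A/2)))²/6 = -(-4 + (1 + A/2))²/6 = -(-3 + A/2)²/6)
-54*Z(79) = -(-9)*(-6 + 79)²/4 = -(-9)*73²/4 = -(-9)*5329/4 = -54*(-5329/24) = 47961/4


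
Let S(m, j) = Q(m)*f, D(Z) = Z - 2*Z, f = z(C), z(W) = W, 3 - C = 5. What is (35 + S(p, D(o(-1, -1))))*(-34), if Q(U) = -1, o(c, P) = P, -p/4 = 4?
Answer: -1258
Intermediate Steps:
p = -16 (p = -4*4 = -16)
C = -2 (C = 3 - 1*5 = 3 - 5 = -2)
f = -2
D(Z) = -Z
S(m, j) = 2 (S(m, j) = -1*(-2) = 2)
(35 + S(p, D(o(-1, -1))))*(-34) = (35 + 2)*(-34) = 37*(-34) = -1258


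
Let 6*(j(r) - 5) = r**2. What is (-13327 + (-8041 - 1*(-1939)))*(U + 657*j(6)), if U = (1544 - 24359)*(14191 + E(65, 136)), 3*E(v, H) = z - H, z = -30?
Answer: 6265813797432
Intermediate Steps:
E(v, H) = -10 - H/3 (E(v, H) = (-30 - H)/3 = -10 - H/3)
j(r) = 5 + r**2/6
U = -322505235 (U = (1544 - 24359)*(14191 + (-10 - 1/3*136)) = -22815*(14191 + (-10 - 136/3)) = -22815*(14191 - 166/3) = -22815*42407/3 = -322505235)
(-13327 + (-8041 - 1*(-1939)))*(U + 657*j(6)) = (-13327 + (-8041 - 1*(-1939)))*(-322505235 + 657*(5 + (1/6)*6**2)) = (-13327 + (-8041 + 1939))*(-322505235 + 657*(5 + (1/6)*36)) = (-13327 - 6102)*(-322505235 + 657*(5 + 6)) = -19429*(-322505235 + 657*11) = -19429*(-322505235 + 7227) = -19429*(-322498008) = 6265813797432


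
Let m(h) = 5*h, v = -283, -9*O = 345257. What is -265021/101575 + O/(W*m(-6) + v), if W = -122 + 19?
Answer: -41764705298/2566089225 ≈ -16.276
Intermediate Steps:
O = -345257/9 (O = -⅑*345257 = -345257/9 ≈ -38362.)
W = -103
-265021/101575 + O/(W*m(-6) + v) = -265021/101575 - 345257/(9*(-515*(-6) - 283)) = -265021*1/101575 - 345257/(9*(-103*(-30) - 283)) = -265021/101575 - 345257/(9*(3090 - 283)) = -265021/101575 - 345257/9/2807 = -265021/101575 - 345257/9*1/2807 = -265021/101575 - 345257/25263 = -41764705298/2566089225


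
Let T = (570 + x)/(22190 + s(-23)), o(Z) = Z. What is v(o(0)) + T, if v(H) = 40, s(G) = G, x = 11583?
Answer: 299611/7389 ≈ 40.548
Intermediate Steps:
T = 4051/7389 (T = (570 + 11583)/(22190 - 23) = 12153/22167 = 12153*(1/22167) = 4051/7389 ≈ 0.54825)
v(o(0)) + T = 40 + 4051/7389 = 299611/7389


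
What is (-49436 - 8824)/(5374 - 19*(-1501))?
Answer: -58260/33893 ≈ -1.7189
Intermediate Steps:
(-49436 - 8824)/(5374 - 19*(-1501)) = -58260/(5374 + 28519) = -58260/33893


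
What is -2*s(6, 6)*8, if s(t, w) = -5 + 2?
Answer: 48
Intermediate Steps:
s(t, w) = -3
-2*s(6, 6)*8 = -2*(-3)*8 = 6*8 = 48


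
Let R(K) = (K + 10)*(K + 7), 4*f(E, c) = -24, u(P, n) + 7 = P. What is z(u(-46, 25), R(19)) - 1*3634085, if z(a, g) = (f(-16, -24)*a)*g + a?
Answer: -3394366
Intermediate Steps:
u(P, n) = -7 + P
f(E, c) = -6 (f(E, c) = (¼)*(-24) = -6)
R(K) = (7 + K)*(10 + K) (R(K) = (10 + K)*(7 + K) = (7 + K)*(10 + K))
z(a, g) = a - 6*a*g (z(a, g) = (-6*a)*g + a = -6*a*g + a = a - 6*a*g)
z(u(-46, 25), R(19)) - 1*3634085 = (-7 - 46)*(1 - 6*(70 + 19² + 17*19)) - 1*3634085 = -53*(1 - 6*(70 + 361 + 323)) - 3634085 = -53*(1 - 6*754) - 3634085 = -53*(1 - 4524) - 3634085 = -53*(-4523) - 3634085 = 239719 - 3634085 = -3394366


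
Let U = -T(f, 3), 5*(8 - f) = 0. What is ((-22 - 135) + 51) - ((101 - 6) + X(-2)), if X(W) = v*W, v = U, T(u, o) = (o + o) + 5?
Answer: -223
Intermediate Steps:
f = 8 (f = 8 - 1/5*0 = 8 + 0 = 8)
T(u, o) = 5 + 2*o (T(u, o) = 2*o + 5 = 5 + 2*o)
U = -11 (U = -(5 + 2*3) = -(5 + 6) = -1*11 = -11)
v = -11
X(W) = -11*W
((-22 - 135) + 51) - ((101 - 6) + X(-2)) = ((-22 - 135) + 51) - ((101 - 6) - 11*(-2)) = (-157 + 51) - (95 + 22) = -106 - 1*117 = -106 - 117 = -223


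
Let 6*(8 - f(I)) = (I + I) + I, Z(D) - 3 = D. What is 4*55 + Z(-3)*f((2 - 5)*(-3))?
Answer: 220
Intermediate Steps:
Z(D) = 3 + D
f(I) = 8 - I/2 (f(I) = 8 - ((I + I) + I)/6 = 8 - (2*I + I)/6 = 8 - I/2)
4*55 + Z(-3)*f((2 - 5)*(-3)) = 4*55 + (3 - 3)*(8 - (2 - 5)*(-3)/2) = 220 + 0*(8 - (-3)*(-3)/2) = 220 + 0*(8 - ½*9) = 220 + 0*(8 - 9/2) = 220 + 0*(7/2) = 220 + 0 = 220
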